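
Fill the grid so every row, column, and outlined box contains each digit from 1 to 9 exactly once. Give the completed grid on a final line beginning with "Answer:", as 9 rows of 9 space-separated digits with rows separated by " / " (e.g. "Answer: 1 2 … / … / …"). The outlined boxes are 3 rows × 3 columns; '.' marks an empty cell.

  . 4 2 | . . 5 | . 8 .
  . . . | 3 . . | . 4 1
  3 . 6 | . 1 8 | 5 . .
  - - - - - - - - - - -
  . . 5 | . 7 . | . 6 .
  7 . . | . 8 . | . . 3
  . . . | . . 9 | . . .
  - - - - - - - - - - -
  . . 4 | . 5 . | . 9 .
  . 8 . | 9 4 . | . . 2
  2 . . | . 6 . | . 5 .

Step 1. [r8c8∈{1,3,7}] across col 8, 3 lands solely at r8c8 ⇒ r8c8=3.
Step 2. [r3c4∈{2,4,7}] in row 3, 4 fits only at r3c4, so r3c4=4.
Step 3. [r1c1∈{1,9}] across row 1, 1 lands solely at r1c1. So r1c1=1.
Step 4. [r7c1∈{6}] r7c1 has the single candidate 6 ⇒ r7c1=6.
Step 5. [r1c9∈{6,7,9}] r1c9 is the only open cell in col 9 admitting 6 ⇒ r1c9=6.
Step 6. [r6c5∈{2,3}] r6c5 is the only open cell in col 5 admitting 3, so r6c5=3.
Step 7. [r9c3∈{1,3,7,9}] r9c3 is the only open cell in col 3 admitting 3 ⇒ r9c3=3.
Step 8. [r9c2∈{1,7,9}] r9c2 is the only open cell in row 9 admitting 9, so r9c2=9.
Step 9. [r3c2∈{7}] nothing but 7 survives at r3c2, so r3c2=7.
Step 10. [r7c2∈{1}] only 1 remains possible at r7c2, so r7c2=1.
Step 11. [r5c4∈{1,2,5,6}] row 5 places 5 nowhere but r5c4 ⇒ r5c4=5.
Step 12. [r6c8∈{1,2,7}] r6c8 is the only open cell in col 8 admitting 7 ⇒ r6c8=7.
Step 13. [r5c8∈{1,2}] in col 8, 1 fits only at r5c8. So r5c8=1.
Step 14. [r1c4∈{7}] r1c4 is down to just 7, so r1c4=7.
Step 15. [r2c7∈{2,7,9}] in row 2, 7 fits only at r2c7, so r2c7=7.
Step 16. [r7c7∈{8}] r7c7 has the single candidate 8 ⇒ r7c7=8.
Step 17. [r6c4∈{1,2,6}] col 4 places 6 nowhere but r6c4. So r6c4=6.
Step 18. [r6c2∈{2}] r6c2 is down to just 2. So r6c2=2.
Step 19. [r6c7∈{4}] nothing but 4 survives at r6c7. So r6c7=4.
Step 20. [r6c1∈{8}] only 8 remains possible at r6c1, so r6c1=8.
Step 21. [r5c3∈{9}] r5c3 is down to just 9 ⇒ r5c3=9.
Step 22. [r9c7∈{1}] r9c7 is down to just 1. So r9c7=1.
Step 23. [r9c6∈{7}] r9c6 is down to just 7 ⇒ r9c6=7.
Step 24. [r2c5∈{2,9}] r2c5 is the only open cell in col 5 admitting 2 ⇒ r2c5=2.
Step 25. [r4c4∈{1,2}] r4c4 is the only open cell in col 4 admitting 1 ⇒ r4c4=1.
Step 26. [r5c6∈{2,4}] in row 5, 4 fits only at r5c6, so r5c6=4.
Step 27. [r3c9∈{9}] r3c9's peers cover all but 9, so r3c9=9.
Step 28. [r4c6∈{2}] r4c6's peers cover all but 2, so r4c6=2.
Step 29. [r2c1∈{5,9}] 9 has one home in row 2: r2c1, so r2c1=9.
Step 30. [r9c9∈{4}] only 4 remains possible at r9c9. So r9c9=4.
Step 31. [r6c9∈{5}] r6c9 has the single candidate 5 ⇒ r6c9=5.
Step 32. [r7c4∈{2}] r7c4 has the single candidate 2. So r7c4=2.
Step 33. [r5c7∈{2}] only 2 remains possible at r5c7 ⇒ r5c7=2.
Step 34. [r2c2∈{5}] r2c2 is down to just 5. So r2c2=5.
Step 35. [r1c5∈{9}] r1c5 is down to just 9. So r1c5=9.
Step 36. [r4c1∈{4}] only 4 remains possible at r4c1. So r4c1=4.
Step 37. [r8c1∈{5}] r8c1 has the single candidate 5. So r8c1=5.
Step 38. [r8c3∈{7}] r8c3's peers cover all but 7. So r8c3=7.
Step 39. [r5c2∈{6}] r5c2 is down to just 6, so r5c2=6.
Step 40. [r2c3∈{8}] r2c3's peers cover all but 8, so r2c3=8.
Step 41. [r4c2∈{3}] only 3 remains possible at r4c2 ⇒ r4c2=3.
Step 42. [r2c6∈{6}] r2c6 has the single candidate 6, so r2c6=6.
Step 43. [r6c3∈{1}] nothing but 1 survives at r6c3, so r6c3=1.
Step 44. [r8c7∈{6}] only 6 remains possible at r8c7 ⇒ r8c7=6.
Step 45. [r8c6∈{1}] r8c6's peers cover all but 1. So r8c6=1.
Step 46. [r4c7∈{9}] r4c7's peers cover all but 9 ⇒ r4c7=9.
Step 47. [r7c6∈{3}] r7c6's peers cover all but 3 ⇒ r7c6=3.
Step 48. [r9c4∈{8}] only 8 remains possible at r9c4 ⇒ r9c4=8.
Step 49. [r1c7∈{3}] r1c7 has the single candidate 3 ⇒ r1c7=3.
Step 50. [r7c9∈{7}] r7c9's peers cover all but 7 ⇒ r7c9=7.
Step 51. [r3c8∈{2}] r3c8 is down to just 2 ⇒ r3c8=2.
Step 52. [r4c9∈{8}] r4c9's peers cover all but 8, so r4c9=8.

Answer: 1 4 2 7 9 5 3 8 6 / 9 5 8 3 2 6 7 4 1 / 3 7 6 4 1 8 5 2 9 / 4 3 5 1 7 2 9 6 8 / 7 6 9 5 8 4 2 1 3 / 8 2 1 6 3 9 4 7 5 / 6 1 4 2 5 3 8 9 7 / 5 8 7 9 4 1 6 3 2 / 2 9 3 8 6 7 1 5 4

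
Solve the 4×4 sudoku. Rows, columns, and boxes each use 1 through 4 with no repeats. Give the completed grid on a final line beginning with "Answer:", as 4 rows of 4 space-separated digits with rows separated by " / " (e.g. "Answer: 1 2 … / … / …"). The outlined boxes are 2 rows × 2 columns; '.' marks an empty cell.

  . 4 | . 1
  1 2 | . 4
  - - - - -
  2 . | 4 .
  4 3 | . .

Step 1. [r1c3∈{2,3}] r1c3 is the only open cell in row 1 admitting 2 ⇒ r1c3=2.
Step 2. [r1c1∈{3}] nothing but 3 survives at r1c1 ⇒ r1c1=3.
Step 3. [r4c4∈{2}] r4c4 is down to just 2 ⇒ r4c4=2.
Step 4. [r4c3∈{1}] nothing but 1 survives at r4c3, so r4c3=1.
Step 5. [r2c3∈{3}] r2c3 has the single candidate 3, so r2c3=3.
Step 6. [r3c4∈{3}] r3c4 has the single candidate 3. So r3c4=3.
Step 7. [r3c2∈{1}] r3c2 is down to just 1. So r3c2=1.

Answer: 3 4 2 1 / 1 2 3 4 / 2 1 4 3 / 4 3 1 2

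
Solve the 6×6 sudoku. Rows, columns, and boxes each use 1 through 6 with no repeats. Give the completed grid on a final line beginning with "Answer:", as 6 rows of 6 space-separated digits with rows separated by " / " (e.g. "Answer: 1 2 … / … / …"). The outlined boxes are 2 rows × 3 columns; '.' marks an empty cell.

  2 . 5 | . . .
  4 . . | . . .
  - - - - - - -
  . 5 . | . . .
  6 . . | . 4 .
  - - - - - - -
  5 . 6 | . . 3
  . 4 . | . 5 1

Step 1. [r3c1∈{1,3}] 1 has one home in col 1: r3c1. So r3c1=1.
Step 2. [r5c5∈{2}] r5c5 is down to just 2 ⇒ r5c5=2.
Step 3. [r4c2∈{2,3}] 2 has one home in col 2: r4c2, so r4c2=2.
Step 4. [r2c3∈{1,3}] col 3 places 1 nowhere but r2c3. So r2c3=1.
Step 5. [r4c3∈{3}] r4c3 has the single candidate 3 ⇒ r4c3=3.
Step 6. [r6c4∈{6}] nothing but 6 survives at r6c4 ⇒ r6c4=6.
Step 7. [r1c5∈{1,3,6}] across col 5, 1 lands solely at r1c5. So r1c5=1.
Step 8. [r1c6∈{4,6}] r1c6 is the only open cell in col 6 admitting 4 ⇒ r1c6=4.
Step 9. [r1c4∈{3}] r1c4's peers cover all but 3. So r1c4=3.
Step 10. [r2c5∈{6}] nothing but 6 survives at r2c5. So r2c5=6.
Step 11. [r4c6∈{5}] r4c6 is down to just 5. So r4c6=5.
Step 12. [r3c4∈{2}] nothing but 2 survives at r3c4 ⇒ r3c4=2.
Step 13. [r4c4∈{1}] nothing but 1 survives at r4c4. So r4c4=1.
Step 14. [r3c6∈{6}] r3c6 is down to just 6 ⇒ r3c6=6.
Step 15. [r1c2∈{6}] r1c2 has the single candidate 6. So r1c2=6.
Step 16. [r6c1∈{3}] r6c1's peers cover all but 3 ⇒ r6c1=3.
Step 17. [r5c4∈{4}] r5c4's peers cover all but 4 ⇒ r5c4=4.
Step 18. [r5c2∈{1}] nothing but 1 survives at r5c2. So r5c2=1.
Step 19. [r2c6∈{2}] only 2 remains possible at r2c6 ⇒ r2c6=2.
Step 20. [r6c3∈{2}] nothing but 2 survives at r6c3, so r6c3=2.
Step 21. [r3c5∈{3}] r3c5 has the single candidate 3 ⇒ r3c5=3.
Step 22. [r2c4∈{5}] nothing but 5 survives at r2c4 ⇒ r2c4=5.
Step 23. [r2c2∈{3}] r2c2's peers cover all but 3. So r2c2=3.
Step 24. [r3c3∈{4}] only 4 remains possible at r3c3 ⇒ r3c3=4.

Answer: 2 6 5 3 1 4 / 4 3 1 5 6 2 / 1 5 4 2 3 6 / 6 2 3 1 4 5 / 5 1 6 4 2 3 / 3 4 2 6 5 1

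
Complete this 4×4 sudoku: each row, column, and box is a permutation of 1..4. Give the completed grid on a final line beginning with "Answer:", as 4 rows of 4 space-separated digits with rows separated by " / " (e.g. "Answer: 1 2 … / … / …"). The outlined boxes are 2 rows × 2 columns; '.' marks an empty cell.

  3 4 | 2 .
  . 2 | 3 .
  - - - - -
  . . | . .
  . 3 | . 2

Step 1. [r3c2∈{1}] r3c2 has the single candidate 1. So r3c2=1.
Step 2. [r3c3∈{4}] r3c3 has the single candidate 4. So r3c3=4.
Step 3. [r2c1∈{1}] nothing but 1 survives at r2c1. So r2c1=1.
Step 4. [r2c4∈{4}] r2c4 is down to just 4 ⇒ r2c4=4.
Step 5. [r3c1∈{2}] r3c1's peers cover all but 2, so r3c1=2.
Step 6. [r3c4∈{3}] r3c4's peers cover all but 3 ⇒ r3c4=3.
Step 7. [r4c1∈{4}] r4c1 is down to just 4. So r4c1=4.
Step 8. [r1c4∈{1}] nothing but 1 survives at r1c4, so r1c4=1.
Step 9. [r4c3∈{1}] r4c3 is down to just 1 ⇒ r4c3=1.

Answer: 3 4 2 1 / 1 2 3 4 / 2 1 4 3 / 4 3 1 2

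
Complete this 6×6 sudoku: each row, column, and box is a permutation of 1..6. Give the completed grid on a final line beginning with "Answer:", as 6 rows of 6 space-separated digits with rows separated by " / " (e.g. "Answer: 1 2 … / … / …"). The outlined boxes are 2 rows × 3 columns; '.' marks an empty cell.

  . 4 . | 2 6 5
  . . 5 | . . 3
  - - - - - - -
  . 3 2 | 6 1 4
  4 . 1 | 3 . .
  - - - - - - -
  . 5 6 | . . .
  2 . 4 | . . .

Step 1. [r2c4∈{1,4}] across box 2, 1 lands solely at r2c4 ⇒ r2c4=1.
Step 2. [r5c1∈{1,3}] in box 5, 3 fits only at r5c1. So r5c1=3.
Step 3. [r5c6∈{1,2}] r5c6 is the only open cell in row 5 admitting 1, so r5c6=1.
Step 4. [r4c5∈{2,5}] row 4 places 5 nowhere but r4c5, so r4c5=5.
Step 5. [r2c5∈{4}] r2c5 is down to just 4. So r2c5=4.
Step 6. [r2c1∈{6}] only 6 remains possible at r2c1. So r2c1=6.
Step 7. [r4c6∈{2}] r4c6 is down to just 2 ⇒ r4c6=2.
Step 8. [r5c4∈{4}] r5c4 is down to just 4. So r5c4=4.
Step 9. [r2c2∈{2}] r2c2's peers cover all but 2. So r2c2=2.
Step 10. [r3c1∈{5}] only 5 remains possible at r3c1, so r3c1=5.
Step 11. [r6c6∈{6}] only 6 remains possible at r6c6 ⇒ r6c6=6.
Step 12. [r6c4∈{5}] r6c4 has the single candidate 5. So r6c4=5.
Step 13. [r5c5∈{2}] r5c5 is down to just 2 ⇒ r5c5=2.
Step 14. [r1c1∈{1}] nothing but 1 survives at r1c1, so r1c1=1.
Step 15. [r4c2∈{6}] nothing but 6 survives at r4c2 ⇒ r4c2=6.
Step 16. [r6c5∈{3}] r6c5 is down to just 3 ⇒ r6c5=3.
Step 17. [r6c2∈{1}] nothing but 1 survives at r6c2 ⇒ r6c2=1.
Step 18. [r1c3∈{3}] nothing but 3 survives at r1c3 ⇒ r1c3=3.

Answer: 1 4 3 2 6 5 / 6 2 5 1 4 3 / 5 3 2 6 1 4 / 4 6 1 3 5 2 / 3 5 6 4 2 1 / 2 1 4 5 3 6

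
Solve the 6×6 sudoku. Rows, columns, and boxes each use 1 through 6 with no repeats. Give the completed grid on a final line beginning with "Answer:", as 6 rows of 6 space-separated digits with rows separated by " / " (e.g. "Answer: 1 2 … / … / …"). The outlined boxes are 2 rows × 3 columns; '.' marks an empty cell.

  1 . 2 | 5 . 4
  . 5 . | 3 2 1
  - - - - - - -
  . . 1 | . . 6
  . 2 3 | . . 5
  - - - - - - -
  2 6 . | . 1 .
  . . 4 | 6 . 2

Step 1. [r4c5∈{4}] r4c5 has the single candidate 4, so r4c5=4.
Step 2. [r6c1∈{3,5}] in col 1, 3 fits only at r6c1. So r6c1=3.
Step 3. [r2c1∈{4,6}] across row 2, 4 lands solely at r2c1 ⇒ r2c1=4.
Step 4. [r3c4∈{2}] nothing but 2 survives at r3c4. So r3c4=2.
Step 5. [r4c1∈{6}] only 6 remains possible at r4c1 ⇒ r4c1=6.
Step 6. [r5c6∈{3}] nothing but 3 survives at r5c6. So r5c6=3.
Step 7. [r3c1∈{5}] only 5 remains possible at r3c1, so r3c1=5.
Step 8. [r4c4∈{1}] r4c4 is down to just 1, so r4c4=1.
Step 9. [r5c3∈{5}] r5c3's peers cover all but 5 ⇒ r5c3=5.
Step 10. [r3c5∈{3}] r3c5 is down to just 3. So r3c5=3.
Step 11. [r5c4∈{4}] r5c4 has the single candidate 4 ⇒ r5c4=4.
Step 12. [r1c2∈{3}] r1c2 is down to just 3. So r1c2=3.
Step 13. [r6c5∈{5}] r6c5's peers cover all but 5 ⇒ r6c5=5.
Step 14. [r1c5∈{6}] nothing but 6 survives at r1c5 ⇒ r1c5=6.
Step 15. [r6c2∈{1}] r6c2 has the single candidate 1, so r6c2=1.
Step 16. [r3c2∈{4}] nothing but 4 survives at r3c2. So r3c2=4.
Step 17. [r2c3∈{6}] r2c3's peers cover all but 6. So r2c3=6.

Answer: 1 3 2 5 6 4 / 4 5 6 3 2 1 / 5 4 1 2 3 6 / 6 2 3 1 4 5 / 2 6 5 4 1 3 / 3 1 4 6 5 2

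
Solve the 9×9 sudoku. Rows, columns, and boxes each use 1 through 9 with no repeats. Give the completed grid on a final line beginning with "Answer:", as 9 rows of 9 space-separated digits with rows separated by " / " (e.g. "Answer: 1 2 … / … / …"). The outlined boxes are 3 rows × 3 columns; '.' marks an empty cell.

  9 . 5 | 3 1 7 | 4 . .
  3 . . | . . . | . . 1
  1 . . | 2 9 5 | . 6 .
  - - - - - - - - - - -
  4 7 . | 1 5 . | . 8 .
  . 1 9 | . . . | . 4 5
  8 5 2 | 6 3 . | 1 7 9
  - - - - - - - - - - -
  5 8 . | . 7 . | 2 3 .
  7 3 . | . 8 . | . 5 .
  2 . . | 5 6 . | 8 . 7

Step 1. [r8c6∈{1,2,4,9}] r8c6 is the only open cell in row 8 admitting 2 ⇒ r8c6=2.
Step 2. [r2c6∈{4,6,8}] across col 6, 6 lands solely at r2c6 ⇒ r2c6=6.
Step 3. [r8c3∈{1,4,6}] row 8 places 1 nowhere but r8c3. So r8c3=1.
Step 4. [r9c3∈{4}] nothing but 4 survives at r9c3. So r9c3=4.
Step 5. [r5c7∈{3,6}] in row 5, 3 fits only at r5c7. So r5c7=3.
Step 6. [r2c4∈{4,8}] r2c4 is the only open cell in box 2 admitting 8 ⇒ r2c4=8.
Step 7. [r7c6∈{1,4,9}] across row 7, 1 lands solely at r7c6. So r7c6=1.
Step 8. [r7c4∈{4,9}] 9 has one home in row 7: r7c4, so r7c4=9.
Step 9. [r8c7∈{6,9}] 9 has one home in row 8: r8c7 ⇒ r8c7=9.
Step 10. [r8c9∈{4,6}] 6 has one home in row 8: r8c9 ⇒ r8c9=6.
Step 11. [r1c8∈{2}] r1c8 is down to just 2. So r1c8=2.
Step 12. [r3c3∈{7,8}] r3c3 is the only open cell in col 3 admitting 8. So r3c3=8.
Step 13. [r3c7∈{7}] nothing but 7 survives at r3c7 ⇒ r3c7=7.
Step 14. [r3c2∈{4}] r3c2's peers cover all but 4 ⇒ r3c2=4.
Step 15. [r7c3∈{6}] nothing but 6 survives at r7c3 ⇒ r7c3=6.
Step 16. [r4c6∈{9}] nothing but 9 survives at r4c6 ⇒ r4c6=9.
Step 17. [r5c6∈{8}] r5c6 has the single candidate 8 ⇒ r5c6=8.
Step 18. [r4c7∈{6}] r4c7 is down to just 6, so r4c7=6.
Step 19. [r2c8∈{9}] only 9 remains possible at r2c8, so r2c8=9.
Step 20. [r4c9∈{2}] r4c9 is down to just 2. So r4c9=2.
Step 21. [r5c4∈{7}] r5c4's peers cover all but 7, so r5c4=7.
Step 22. [r2c2∈{2}] r2c2 has the single candidate 2, so r2c2=2.
Step 23. [r1c9∈{8}] r1c9 is down to just 8, so r1c9=8.
Step 24. [r4c3∈{3}] r4c3's peers cover all but 3 ⇒ r4c3=3.
Step 25. [r1c2∈{6}] r1c2 is down to just 6 ⇒ r1c2=6.
Step 26. [r7c9∈{4}] r7c9 is down to just 4. So r7c9=4.
Step 27. [r8c4∈{4}] r8c4 is down to just 4. So r8c4=4.
Step 28. [r2c5∈{4}] only 4 remains possible at r2c5. So r2c5=4.
Step 29. [r9c6∈{3}] r9c6 has the single candidate 3 ⇒ r9c6=3.
Step 30. [r5c5∈{2}] nothing but 2 survives at r5c5, so r5c5=2.
Step 31. [r5c1∈{6}] nothing but 6 survives at r5c1, so r5c1=6.
Step 32. [r6c6∈{4}] nothing but 4 survives at r6c6 ⇒ r6c6=4.
Step 33. [r3c9∈{3}] only 3 remains possible at r3c9. So r3c9=3.
Step 34. [r9c8∈{1}] r9c8's peers cover all but 1, so r9c8=1.
Step 35. [r9c2∈{9}] r9c2's peers cover all but 9, so r9c2=9.
Step 36. [r2c7∈{5}] nothing but 5 survives at r2c7, so r2c7=5.
Step 37. [r2c3∈{7}] r2c3's peers cover all but 7 ⇒ r2c3=7.

Answer: 9 6 5 3 1 7 4 2 8 / 3 2 7 8 4 6 5 9 1 / 1 4 8 2 9 5 7 6 3 / 4 7 3 1 5 9 6 8 2 / 6 1 9 7 2 8 3 4 5 / 8 5 2 6 3 4 1 7 9 / 5 8 6 9 7 1 2 3 4 / 7 3 1 4 8 2 9 5 6 / 2 9 4 5 6 3 8 1 7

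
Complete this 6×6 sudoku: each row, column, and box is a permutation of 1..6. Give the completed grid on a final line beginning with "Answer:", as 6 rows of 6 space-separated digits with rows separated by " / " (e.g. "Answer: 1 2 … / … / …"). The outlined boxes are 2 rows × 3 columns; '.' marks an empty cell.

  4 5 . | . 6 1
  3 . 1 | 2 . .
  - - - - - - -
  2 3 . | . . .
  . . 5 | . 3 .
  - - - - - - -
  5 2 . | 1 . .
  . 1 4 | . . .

Step 1. [r3c3∈{6}] r3c3 has the single candidate 6 ⇒ r3c3=6.
Step 2. [r5c6∈{3,4,6}] 6 has one home in row 5: r5c6, so r5c6=6.
Step 3. [r6c6∈{2,3,5}] col 6 places 3 nowhere but r6c6. So r6c6=3.
Step 4. [r4c2∈{4}] only 4 remains possible at r4c2. So r4c2=4.
Step 5. [r3c4∈{4,5}] col 4 places 4 nowhere but r3c4, so r3c4=4.
Step 6. [r3c6∈{5}] only 5 remains possible at r3c6 ⇒ r3c6=5.
Step 7. [r2c5∈{4,5}] 5 has one home in row 2: r2c5. So r2c5=5.
Step 8. [r4c1∈{1}] r4c1's peers cover all but 1. So r4c1=1.
Step 9. [r6c1∈{6}] r6c1 is down to just 6. So r6c1=6.
Step 10. [r1c3∈{2}] r1c3's peers cover all but 2. So r1c3=2.
Step 11. [r6c5∈{2}] nothing but 2 survives at r6c5 ⇒ r6c5=2.
Step 12. [r3c5∈{1}] only 1 remains possible at r3c5. So r3c5=1.
Step 13. [r5c3∈{3}] nothing but 3 survives at r5c3 ⇒ r5c3=3.
Step 14. [r2c2∈{6}] nothing but 6 survives at r2c2. So r2c2=6.
Step 15. [r1c4∈{3}] nothing but 3 survives at r1c4 ⇒ r1c4=3.
Step 16. [r6c4∈{5}] r6c4 has the single candidate 5 ⇒ r6c4=5.
Step 17. [r2c6∈{4}] only 4 remains possible at r2c6, so r2c6=4.
Step 18. [r5c5∈{4}] only 4 remains possible at r5c5, so r5c5=4.
Step 19. [r4c6∈{2}] r4c6's peers cover all but 2, so r4c6=2.
Step 20. [r4c4∈{6}] r4c4 is down to just 6. So r4c4=6.

Answer: 4 5 2 3 6 1 / 3 6 1 2 5 4 / 2 3 6 4 1 5 / 1 4 5 6 3 2 / 5 2 3 1 4 6 / 6 1 4 5 2 3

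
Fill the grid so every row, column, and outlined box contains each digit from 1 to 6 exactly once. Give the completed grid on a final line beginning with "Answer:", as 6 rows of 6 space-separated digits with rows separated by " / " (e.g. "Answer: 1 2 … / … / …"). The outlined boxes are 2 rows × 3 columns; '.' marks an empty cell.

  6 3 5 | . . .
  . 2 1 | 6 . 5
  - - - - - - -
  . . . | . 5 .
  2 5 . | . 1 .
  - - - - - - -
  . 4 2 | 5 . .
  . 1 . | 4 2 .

Step 1. [r5c1∈{3}] r5c1's peers cover all but 3. So r5c1=3.
Step 2. [r4c4∈{3}] only 3 remains possible at r4c4 ⇒ r4c4=3.
Step 3. [r3c2∈{6}] r3c2 has the single candidate 6. So r3c2=6.
Step 4. [r4c6∈{4,6}] in row 4, 6 fits only at r4c6. So r4c6=6.
Step 5. [r3c6∈{2,4}] in box 4, 4 fits only at r3c6 ⇒ r3c6=4.
Step 6. [r1c4∈{1,2}] 1 has one home in col 4: r1c4 ⇒ r1c4=1.
Step 7. [r1c5∈{4}] r1c5 has the single candidate 4, so r1c5=4.
Step 8. [r4c3∈{4}] only 4 remains possible at r4c3 ⇒ r4c3=4.
Step 9. [r6c3∈{6}] nothing but 6 survives at r6c3 ⇒ r6c3=6.
Step 10. [r3c1∈{1}] r3c1's peers cover all but 1 ⇒ r3c1=1.
Step 11. [r5c5∈{6}] nothing but 6 survives at r5c5, so r5c5=6.
Step 12. [r6c1∈{5}] only 5 remains possible at r6c1, so r6c1=5.
Step 13. [r3c3∈{3}] r3c3 has the single candidate 3 ⇒ r3c3=3.
Step 14. [r3c4∈{2}] r3c4 has the single candidate 2 ⇒ r3c4=2.
Step 15. [r6c6∈{3}] r6c6 is down to just 3, so r6c6=3.
Step 16. [r1c6∈{2}] r1c6 is down to just 2, so r1c6=2.
Step 17. [r2c5∈{3}] nothing but 3 survives at r2c5 ⇒ r2c5=3.
Step 18. [r2c1∈{4}] only 4 remains possible at r2c1 ⇒ r2c1=4.
Step 19. [r5c6∈{1}] r5c6's peers cover all but 1. So r5c6=1.

Answer: 6 3 5 1 4 2 / 4 2 1 6 3 5 / 1 6 3 2 5 4 / 2 5 4 3 1 6 / 3 4 2 5 6 1 / 5 1 6 4 2 3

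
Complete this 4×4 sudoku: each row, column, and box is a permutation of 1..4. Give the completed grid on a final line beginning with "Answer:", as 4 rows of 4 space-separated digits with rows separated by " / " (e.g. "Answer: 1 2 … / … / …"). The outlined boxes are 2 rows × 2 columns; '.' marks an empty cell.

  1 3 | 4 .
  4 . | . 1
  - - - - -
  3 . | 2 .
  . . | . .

Step 1. [r3c2∈{1,4}] across row 3, 1 lands solely at r3c2. So r3c2=1.
Step 2. [r4c2∈{2,4}] 4 has one home in col 2: r4c2. So r4c2=4.
Step 3. [r2c3∈{3}] r2c3's peers cover all but 3 ⇒ r2c3=3.
Step 4. [r4c4∈{3}] r4c4 is down to just 3 ⇒ r4c4=3.
Step 5. [r3c4∈{4}] nothing but 4 survives at r3c4 ⇒ r3c4=4.
Step 6. [r1c4∈{2}] r1c4's peers cover all but 2. So r1c4=2.
Step 7. [r2c2∈{2}] nothing but 2 survives at r2c2 ⇒ r2c2=2.
Step 8. [r4c3∈{1}] r4c3's peers cover all but 1. So r4c3=1.
Step 9. [r4c1∈{2}] r4c1 has the single candidate 2. So r4c1=2.

Answer: 1 3 4 2 / 4 2 3 1 / 3 1 2 4 / 2 4 1 3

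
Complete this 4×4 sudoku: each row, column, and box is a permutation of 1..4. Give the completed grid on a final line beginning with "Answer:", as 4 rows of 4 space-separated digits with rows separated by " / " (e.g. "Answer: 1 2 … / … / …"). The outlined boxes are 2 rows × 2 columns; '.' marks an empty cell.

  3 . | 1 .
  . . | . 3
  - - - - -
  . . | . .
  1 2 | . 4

Step 1. [r1c2∈{4}] nothing but 4 survives at r1c2. So r1c2=4.
Step 2. [r1c4∈{2}] r1c4's peers cover all but 2 ⇒ r1c4=2.
Step 3. [r4c3∈{3}] r4c3's peers cover all but 3 ⇒ r4c3=3.
Step 4. [r3c2∈{3}] only 3 remains possible at r3c2 ⇒ r3c2=3.
Step 5. [r3c3∈{2}] nothing but 2 survives at r3c3. So r3c3=2.
Step 6. [r2c3∈{4}] r2c3 is down to just 4, so r2c3=4.
Step 7. [r2c2∈{1}] r2c2's peers cover all but 1, so r2c2=1.
Step 8. [r3c1∈{4}] nothing but 4 survives at r3c1, so r3c1=4.
Step 9. [r2c1∈{2}] only 2 remains possible at r2c1, so r2c1=2.
Step 10. [r3c4∈{1}] r3c4 has the single candidate 1 ⇒ r3c4=1.

Answer: 3 4 1 2 / 2 1 4 3 / 4 3 2 1 / 1 2 3 4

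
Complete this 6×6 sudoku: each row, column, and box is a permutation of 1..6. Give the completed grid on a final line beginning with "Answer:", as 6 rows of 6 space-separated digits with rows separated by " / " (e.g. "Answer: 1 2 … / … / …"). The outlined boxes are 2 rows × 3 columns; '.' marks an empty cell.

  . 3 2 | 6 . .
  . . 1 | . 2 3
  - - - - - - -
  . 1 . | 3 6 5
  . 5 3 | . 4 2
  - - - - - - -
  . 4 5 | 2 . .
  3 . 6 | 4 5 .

Step 1. [r2c1∈{4,5,6}] in row 2, 4 fits only at r2c1. So r2c1=4.
Step 2. [r6c6∈{1}] r6c6's peers cover all but 1 ⇒ r6c6=1.
Step 3. [r3c3∈{4}] r3c3's peers cover all but 4 ⇒ r3c3=4.
Step 4. [r5c6∈{6}] r5c6 has the single candidate 6 ⇒ r5c6=6.
Step 5. [r1c6∈{4}] only 4 remains possible at r1c6, so r1c6=4.
Step 6. [r3c1∈{2}] r3c1 has the single candidate 2, so r3c1=2.
Step 7. [r5c1∈{1}] only 1 remains possible at r5c1, so r5c1=1.
Step 8. [r2c4∈{5}] only 5 remains possible at r2c4 ⇒ r2c4=5.
Step 9. [r1c1∈{5}] only 5 remains possible at r1c1. So r1c1=5.
Step 10. [r5c5∈{3}] r5c5's peers cover all but 3 ⇒ r5c5=3.
Step 11. [r2c2∈{6}] nothing but 6 survives at r2c2 ⇒ r2c2=6.
Step 12. [r1c5∈{1}] nothing but 1 survives at r1c5 ⇒ r1c5=1.
Step 13. [r4c1∈{6}] only 6 remains possible at r4c1, so r4c1=6.
Step 14. [r4c4∈{1}] r4c4 is down to just 1 ⇒ r4c4=1.
Step 15. [r6c2∈{2}] r6c2 is down to just 2, so r6c2=2.

Answer: 5 3 2 6 1 4 / 4 6 1 5 2 3 / 2 1 4 3 6 5 / 6 5 3 1 4 2 / 1 4 5 2 3 6 / 3 2 6 4 5 1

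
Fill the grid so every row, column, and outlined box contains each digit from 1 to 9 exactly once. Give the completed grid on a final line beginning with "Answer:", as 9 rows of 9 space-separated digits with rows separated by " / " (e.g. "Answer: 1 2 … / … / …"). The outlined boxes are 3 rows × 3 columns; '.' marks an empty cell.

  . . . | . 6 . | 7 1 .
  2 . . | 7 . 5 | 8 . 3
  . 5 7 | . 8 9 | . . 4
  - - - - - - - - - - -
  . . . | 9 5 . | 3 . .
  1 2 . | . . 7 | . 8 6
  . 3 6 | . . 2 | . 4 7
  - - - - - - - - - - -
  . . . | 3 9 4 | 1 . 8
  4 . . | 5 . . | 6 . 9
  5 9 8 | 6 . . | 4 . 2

Step 1. [r6c5∈{1}] nothing but 1 survives at r6c5 ⇒ r6c5=1.
Step 2. [r8c3∈{1,2,3}] in box 7, 3 fits only at r8c3, so r8c3=3.
Step 3. [r8c8∈{7}] nothing but 7 survives at r8c8. So r8c8=7.
Step 4. [r4c3∈{4}] nothing but 4 survives at r4c3. So r4c3=4.
Step 5. [r1c3∈{9}] r1c3's peers cover all but 9. So r1c3=9.
Step 6. [r2c5∈{4}] r2c5's peers cover all but 4, so r2c5=4.
Step 7. [r6c1∈{8,9}] in col 1, 9 fits only at r6c1, so r6c1=9.
Step 8. [r8c2∈{1}] nothing but 1 survives at r8c2 ⇒ r8c2=1.
Step 9. [r2c2∈{6}] only 6 remains possible at r2c2, so r2c2=6.
Step 10. [r3c7∈{2}] r3c7 is down to just 2. So r3c7=2.
Step 11. [r7c2∈{7}] r7c2's peers cover all but 7 ⇒ r7c2=7.
Step 12. [r4c2∈{8}] nothing but 8 survives at r4c2, so r4c2=8.
Step 13. [r5c3∈{5}] nothing but 5 survives at r5c3. So r5c3=5.
Step 14. [r3c1∈{3}] nothing but 3 survives at r3c1, so r3c1=3.
Step 15. [r3c4∈{1}] r3c4's peers cover all but 1. So r3c4=1.
Step 16. [r1c2∈{4}] only 4 remains possible at r1c2, so r1c2=4.
Step 17. [r3c8∈{6}] r3c8's peers cover all but 6 ⇒ r3c8=6.
Step 18. [r4c8∈{2}] r4c8 has the single candidate 2. So r4c8=2.
Step 19. [r9c8∈{3}] nothing but 3 survives at r9c8, so r9c8=3.
Step 20. [r4c1∈{7}] r4c1 is down to just 7, so r4c1=7.
Step 21. [r5c7∈{9}] nothing but 9 survives at r5c7 ⇒ r5c7=9.
Step 22. [r7c8∈{5}] r7c8's peers cover all but 5 ⇒ r7c8=5.
Step 23. [r8c6∈{8}] r8c6's peers cover all but 8, so r8c6=8.
Step 24. [r4c9∈{1}] nothing but 1 survives at r4c9. So r4c9=1.
Step 25. [r2c8∈{9}] r2c8's peers cover all but 9 ⇒ r2c8=9.
Step 26. [r7c1∈{6}] r7c1 has the single candidate 6, so r7c1=6.
Step 27. [r4c6∈{6}] only 6 remains possible at r4c6 ⇒ r4c6=6.
Step 28. [r8c5∈{2}] only 2 remains possible at r8c5. So r8c5=2.
Step 29. [r6c7∈{5}] r6c7 is down to just 5. So r6c7=5.
Step 30. [r9c6∈{1}] r9c6's peers cover all but 1. So r9c6=1.
Step 31. [r1c6∈{3}] only 3 remains possible at r1c6 ⇒ r1c6=3.
Step 32. [r9c5∈{7}] r9c5 has the single candidate 7, so r9c5=7.
Step 33. [r2c3∈{1}] r2c3 has the single candidate 1. So r2c3=1.
Step 34. [r1c4∈{2}] nothing but 2 survives at r1c4. So r1c4=2.
Step 35. [r1c1∈{8}] r1c1's peers cover all but 8 ⇒ r1c1=8.
Step 36. [r5c5∈{3}] only 3 remains possible at r5c5. So r5c5=3.
Step 37. [r7c3∈{2}] only 2 remains possible at r7c3 ⇒ r7c3=2.
Step 38. [r1c9∈{5}] r1c9 has the single candidate 5. So r1c9=5.
Step 39. [r6c4∈{8}] only 8 remains possible at r6c4, so r6c4=8.
Step 40. [r5c4∈{4}] r5c4 has the single candidate 4, so r5c4=4.

Answer: 8 4 9 2 6 3 7 1 5 / 2 6 1 7 4 5 8 9 3 / 3 5 7 1 8 9 2 6 4 / 7 8 4 9 5 6 3 2 1 / 1 2 5 4 3 7 9 8 6 / 9 3 6 8 1 2 5 4 7 / 6 7 2 3 9 4 1 5 8 / 4 1 3 5 2 8 6 7 9 / 5 9 8 6 7 1 4 3 2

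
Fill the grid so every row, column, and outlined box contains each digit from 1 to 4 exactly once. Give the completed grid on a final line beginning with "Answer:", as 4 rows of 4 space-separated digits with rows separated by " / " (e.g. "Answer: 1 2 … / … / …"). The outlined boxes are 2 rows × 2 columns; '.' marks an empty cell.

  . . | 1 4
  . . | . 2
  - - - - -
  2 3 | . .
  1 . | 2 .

Step 1. [r2c1∈{3,4}] r2c1 is the only open cell in col 1 admitting 4, so r2c1=4.
Step 2. [r4c4∈{3}] nothing but 3 survives at r4c4. So r4c4=3.
Step 3. [r3c4∈{1}] r3c4 has the single candidate 1, so r3c4=1.
Step 4. [r2c2∈{1}] r2c2 has the single candidate 1, so r2c2=1.
Step 5. [r1c2∈{2}] r1c2 is down to just 2 ⇒ r1c2=2.
Step 6. [r3c3∈{4}] only 4 remains possible at r3c3. So r3c3=4.
Step 7. [r1c1∈{3}] r1c1 has the single candidate 3 ⇒ r1c1=3.
Step 8. [r2c3∈{3}] r2c3 has the single candidate 3. So r2c3=3.
Step 9. [r4c2∈{4}] nothing but 4 survives at r4c2 ⇒ r4c2=4.

Answer: 3 2 1 4 / 4 1 3 2 / 2 3 4 1 / 1 4 2 3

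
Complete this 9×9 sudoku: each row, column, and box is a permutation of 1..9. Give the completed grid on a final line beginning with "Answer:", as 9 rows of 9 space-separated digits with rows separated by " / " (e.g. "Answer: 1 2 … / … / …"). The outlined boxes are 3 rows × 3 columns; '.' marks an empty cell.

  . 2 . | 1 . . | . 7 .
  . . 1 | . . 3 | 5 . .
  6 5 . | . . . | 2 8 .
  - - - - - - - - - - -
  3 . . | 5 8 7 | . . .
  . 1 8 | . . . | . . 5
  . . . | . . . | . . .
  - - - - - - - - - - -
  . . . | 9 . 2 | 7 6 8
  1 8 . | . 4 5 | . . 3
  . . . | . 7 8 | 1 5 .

Step 1. [r9c9∈{2,4,9}] in box 9, 4 fits only at r9c9 ⇒ r9c9=4.
Step 2. [r3c5∈{9}] r3c5's peers cover all but 9. So r3c5=9.
Step 3. [r5c1∈{2,4,7,9}] across row 5, 7 lands solely at r5c1, so r5c1=7.
Step 4. [r3c6∈{4}] r3c6 is down to just 4 ⇒ r3c6=4.
Step 5. [r1c6∈{6}] r1c6 has the single candidate 6. So r1c6=6.
Step 6. [r1c9∈{9}] nothing but 9 survives at r1c9, so r1c9=9.
Step 7. [r2c8∈{4}] only 4 remains possible at r2c8, so r2c8=4.
Step 8. [r8c7∈{9}] r8c7 is down to just 9, so r8c7=9.
Step 9. [r3c3∈{3,7}] row 3 places 3 nowhere but r3c3 ⇒ r3c3=3.
Step 10. [r8c4∈{6}] only 6 remains possible at r8c4 ⇒ r8c4=6.
Step 11. [r9c4∈{3}] r9c4 is down to just 3. So r9c4=3.
Step 12. [r1c3∈{4}] r1c3's peers cover all but 4, so r1c3=4.
Step 13. [r8c8∈{2}] only 2 remains possible at r8c8. So r8c8=2.
Step 14. [r6c6∈{1,9}] r6c6 is the only open cell in col 6 admitting 1. So r6c6=1.
Step 15. [r6c7∈{3,4,6,8}] row 6 places 8 nowhere but r6c7 ⇒ r6c7=8.
Step 16. [r2c4∈{2,7,8}] 8 has one home in col 4: r2c4, so r2c4=8.
Step 17. [r2c1∈{9}] nothing but 9 survives at r2c1. So r2c1=9.
Step 18. [r4c8∈{1,9}] col 8 places 1 nowhere but r4c8. So r4c8=1.
Step 19. [r2c9∈{6}] only 6 remains possible at r2c9 ⇒ r2c9=6.
Step 20. [r2c5∈{2}] r2c5 is down to just 2. So r2c5=2.
Step 21. [r4c9∈{2}] nothing but 2 survives at r4c9 ⇒ r4c9=2.
Step 22. [r9c1∈{2}] only 2 remains possible at r9c1, so r9c1=2.
Step 23. [r6c3∈{2,5,6,9}] 2 has one home in col 3: r6c3, so r6c3=2.
Step 24. [r6c4∈{4}] r6c4 is down to just 4. So r6c4=4.
Step 25. [r4c2∈{4,6,9}] in box 4, 4 fits only at r4c2 ⇒ r4c2=4.
Step 26. [r4c3∈{6,9}] 9 has one home in row 4: r4c3. So r4c3=9.
Step 27. [r5c7∈{3,4,6}] across row 5, 4 lands solely at r5c7. So r5c7=4.
Step 28. [r6c2∈{6}] nothing but 6 survives at r6c2, so r6c2=6.
Step 29. [r6c8∈{3,9}] r6c8 is the only open cell in row 6 admitting 9 ⇒ r6c8=9.
Step 30. [r6c5∈{3}] nothing but 3 survives at r6c5 ⇒ r6c5=3.
Step 31. [r7c1∈{4,5}] 4 has one home in row 7: r7c1, so r7c1=4.
Step 32. [r1c7∈{3}] r1c7 has the single candidate 3 ⇒ r1c7=3.
Step 33. [r7c2∈{3}] r7c2's peers cover all but 3, so r7c2=3.
Step 34. [r5c4∈{2}] nothing but 2 survives at r5c4 ⇒ r5c4=2.
Step 35. [r6c1∈{5}] nothing but 5 survives at r6c1 ⇒ r6c1=5.
Step 36. [r9c3∈{6}] only 6 remains possible at r9c3, so r9c3=6.
Step 37. [r5c6∈{9}] r5c6's peers cover all but 9. So r5c6=9.
Step 38. [r8c3∈{7}] r8c3 has the single candidate 7. So r8c3=7.
Step 39. [r5c8∈{3}] nothing but 3 survives at r5c8. So r5c8=3.
Step 40. [r9c2∈{9}] r9c2 has the single candidate 9. So r9c2=9.
Step 41. [r1c1∈{8}] r1c1's peers cover all but 8, so r1c1=8.
Step 42. [r5c5∈{6}] r5c5 has the single candidate 6. So r5c5=6.
Step 43. [r4c7∈{6}] nothing but 6 survives at r4c7 ⇒ r4c7=6.
Step 44. [r3c9∈{1}] r3c9's peers cover all but 1. So r3c9=1.
Step 45. [r2c2∈{7}] r2c2 has the single candidate 7, so r2c2=7.
Step 46. [r7c5∈{1}] r7c5's peers cover all but 1, so r7c5=1.
Step 47. [r3c4∈{7}] nothing but 7 survives at r3c4, so r3c4=7.
Step 48. [r6c9∈{7}] nothing but 7 survives at r6c9, so r6c9=7.
Step 49. [r1c5∈{5}] nothing but 5 survives at r1c5. So r1c5=5.
Step 50. [r7c3∈{5}] r7c3 is down to just 5. So r7c3=5.

Answer: 8 2 4 1 5 6 3 7 9 / 9 7 1 8 2 3 5 4 6 / 6 5 3 7 9 4 2 8 1 / 3 4 9 5 8 7 6 1 2 / 7 1 8 2 6 9 4 3 5 / 5 6 2 4 3 1 8 9 7 / 4 3 5 9 1 2 7 6 8 / 1 8 7 6 4 5 9 2 3 / 2 9 6 3 7 8 1 5 4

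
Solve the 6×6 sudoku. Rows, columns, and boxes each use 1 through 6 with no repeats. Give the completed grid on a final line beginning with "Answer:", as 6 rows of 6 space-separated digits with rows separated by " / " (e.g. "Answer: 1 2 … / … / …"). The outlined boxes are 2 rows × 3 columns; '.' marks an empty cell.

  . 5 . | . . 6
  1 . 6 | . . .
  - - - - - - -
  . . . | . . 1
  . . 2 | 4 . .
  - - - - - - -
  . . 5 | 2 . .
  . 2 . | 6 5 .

Step 1. [r2c6∈{2,3,4,5}] col 6 places 2 nowhere but r2c6. So r2c6=2.
Step 2. [r5c5∈{1,3,4}] box 6 places 1 nowhere but r5c5. So r5c5=1.
Step 3. [r4c6∈{3,5}] r4c6 is the only open cell in col 6 admitting 5. So r4c6=5.
Step 4. [r3c4∈{3}] nothing but 3 survives at r3c4. So r3c4=3.
Step 5. [r3c3∈{4}] only 4 remains possible at r3c3. So r3c3=4.
Step 6. [r3c2∈{6}] r3c2 has the single candidate 6, so r3c2=6.
Step 7. [r1c3∈{3}] r1c3 has the single candidate 3, so r1c3=3.
Step 8. [r2c2∈{4}] r2c2 is down to just 4, so r2c2=4.
Step 9. [r5c2∈{3}] r5c2 has the single candidate 3. So r5c2=3.
Step 10. [r6c1∈{4}] nothing but 4 survives at r6c1, so r6c1=4.
Step 11. [r5c6∈{4}] only 4 remains possible at r5c6, so r5c6=4.
Step 12. [r4c5∈{6}] r4c5 is down to just 6, so r4c5=6.
Step 13. [r2c5∈{3}] nothing but 3 survives at r2c5 ⇒ r2c5=3.
Step 14. [r6c6∈{3}] nothing but 3 survives at r6c6 ⇒ r6c6=3.
Step 15. [r1c5∈{4}] nothing but 4 survives at r1c5. So r1c5=4.
Step 16. [r4c1∈{3}] only 3 remains possible at r4c1, so r4c1=3.
Step 17. [r4c2∈{1}] r4c2's peers cover all but 1 ⇒ r4c2=1.
Step 18. [r2c4∈{5}] r2c4's peers cover all but 5 ⇒ r2c4=5.
Step 19. [r1c1∈{2}] nothing but 2 survives at r1c1 ⇒ r1c1=2.
Step 20. [r3c1∈{5}] r3c1's peers cover all but 5, so r3c1=5.
Step 21. [r1c4∈{1}] nothing but 1 survives at r1c4, so r1c4=1.
Step 22. [r6c3∈{1}] only 1 remains possible at r6c3. So r6c3=1.
Step 23. [r3c5∈{2}] r3c5 is down to just 2 ⇒ r3c5=2.
Step 24. [r5c1∈{6}] only 6 remains possible at r5c1, so r5c1=6.

Answer: 2 5 3 1 4 6 / 1 4 6 5 3 2 / 5 6 4 3 2 1 / 3 1 2 4 6 5 / 6 3 5 2 1 4 / 4 2 1 6 5 3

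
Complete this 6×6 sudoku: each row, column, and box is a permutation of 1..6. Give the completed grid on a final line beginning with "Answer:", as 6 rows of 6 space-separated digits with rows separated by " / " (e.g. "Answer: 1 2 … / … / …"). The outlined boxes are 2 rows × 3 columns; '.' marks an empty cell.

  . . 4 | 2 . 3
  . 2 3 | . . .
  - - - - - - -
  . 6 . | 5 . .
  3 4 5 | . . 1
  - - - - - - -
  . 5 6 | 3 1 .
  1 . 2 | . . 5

Step 1. [r2c6∈{4,6}] col 6 places 6 nowhere but r2c6 ⇒ r2c6=6.
Step 2. [r4c5∈{2,6}] across row 4, 2 lands solely at r4c5 ⇒ r4c5=2.
Step 3. [r1c5∈{5}] r1c5's peers cover all but 5, so r1c5=5.
Step 4. [r2c5∈{4}] r2c5 is down to just 4. So r2c5=4.
Step 5. [r6c4∈{4,6}] in row 6, 4 fits only at r6c4. So r6c4=4.
Step 6. [r5c1∈{4}] nothing but 4 survives at r5c1. So r5c1=4.
Step 7. [r6c5∈{6}] r6c5's peers cover all but 6, so r6c5=6.
Step 8. [r4c4∈{6}] r4c4's peers cover all but 6 ⇒ r4c4=6.
Step 9. [r1c2∈{1}] nothing but 1 survives at r1c2 ⇒ r1c2=1.
Step 10. [r3c5∈{3}] r3c5 has the single candidate 3 ⇒ r3c5=3.
Step 11. [r2c1∈{5}] r2c1 is down to just 5. So r2c1=5.
Step 12. [r2c4∈{1}] nothing but 1 survives at r2c4 ⇒ r2c4=1.
Step 13. [r1c1∈{6}] r1c1 has the single candidate 6. So r1c1=6.
Step 14. [r3c6∈{4}] r3c6 has the single candidate 4 ⇒ r3c6=4.
Step 15. [r5c6∈{2}] nothing but 2 survives at r5c6, so r5c6=2.
Step 16. [r3c3∈{1}] only 1 remains possible at r3c3. So r3c3=1.
Step 17. [r3c1∈{2}] r3c1 is down to just 2, so r3c1=2.
Step 18. [r6c2∈{3}] nothing but 3 survives at r6c2 ⇒ r6c2=3.

Answer: 6 1 4 2 5 3 / 5 2 3 1 4 6 / 2 6 1 5 3 4 / 3 4 5 6 2 1 / 4 5 6 3 1 2 / 1 3 2 4 6 5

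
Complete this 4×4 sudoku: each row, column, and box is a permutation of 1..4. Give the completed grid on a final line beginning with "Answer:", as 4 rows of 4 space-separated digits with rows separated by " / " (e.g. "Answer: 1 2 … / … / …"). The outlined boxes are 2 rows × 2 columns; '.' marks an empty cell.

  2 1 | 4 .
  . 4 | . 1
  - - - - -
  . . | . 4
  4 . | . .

Step 1. [r4c4∈{2,3}] across col 4, 2 lands solely at r4c4 ⇒ r4c4=2.
Step 2. [r4c2∈{3}] only 3 remains possible at r4c2 ⇒ r4c2=3.
Step 3. [r3c3∈{1,3}] in row 3, 3 fits only at r3c3. So r3c3=3.
Step 4. [r3c1∈{1}] r3c1 is down to just 1 ⇒ r3c1=1.
Step 5. [r3c2∈{2}] only 2 remains possible at r3c2, so r3c2=2.
Step 6. [r2c3∈{2}] nothing but 2 survives at r2c3. So r2c3=2.
Step 7. [r2c1∈{3}] r2c1's peers cover all but 3. So r2c1=3.
Step 8. [r1c4∈{3}] nothing but 3 survives at r1c4. So r1c4=3.
Step 9. [r4c3∈{1}] nothing but 1 survives at r4c3 ⇒ r4c3=1.

Answer: 2 1 4 3 / 3 4 2 1 / 1 2 3 4 / 4 3 1 2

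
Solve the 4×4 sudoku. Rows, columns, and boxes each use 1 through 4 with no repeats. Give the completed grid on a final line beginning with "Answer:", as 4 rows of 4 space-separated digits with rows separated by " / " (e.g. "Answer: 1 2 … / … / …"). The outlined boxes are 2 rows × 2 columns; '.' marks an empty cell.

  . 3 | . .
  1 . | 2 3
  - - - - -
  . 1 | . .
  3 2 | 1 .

Step 1. [r1c3∈{4}] nothing but 4 survives at r1c3, so r1c3=4.
Step 2. [r3c4∈{2,4}] row 3 places 2 nowhere but r3c4 ⇒ r3c4=2.
Step 3. [r3c1∈{4}] r3c1's peers cover all but 4. So r3c1=4.
Step 4. [r4c4∈{4}] nothing but 4 survives at r4c4, so r4c4=4.
Step 5. [r1c1∈{2}] only 2 remains possible at r1c1, so r1c1=2.
Step 6. [r3c3∈{3}] nothing but 3 survives at r3c3 ⇒ r3c3=3.
Step 7. [r2c2∈{4}] only 4 remains possible at r2c2. So r2c2=4.
Step 8. [r1c4∈{1}] r1c4 has the single candidate 1 ⇒ r1c4=1.

Answer: 2 3 4 1 / 1 4 2 3 / 4 1 3 2 / 3 2 1 4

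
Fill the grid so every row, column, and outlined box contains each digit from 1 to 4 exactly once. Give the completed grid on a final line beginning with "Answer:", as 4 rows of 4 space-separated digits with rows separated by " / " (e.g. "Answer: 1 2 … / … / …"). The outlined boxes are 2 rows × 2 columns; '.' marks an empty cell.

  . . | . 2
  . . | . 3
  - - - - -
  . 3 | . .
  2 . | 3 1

Step 1. [r3c1∈{1,4}] in row 3, 1 fits only at r3c1, so r3c1=1.
Step 2. [r2c1∈{4}] r2c1 is down to just 4, so r2c1=4.
Step 3. [r2c3∈{1}] r2c3 is down to just 1 ⇒ r2c3=1.
Step 4. [r1c3∈{4}] r1c3 is down to just 4, so r1c3=4.
Step 5. [r4c2∈{4}] nothing but 4 survives at r4c2. So r4c2=4.
Step 6. [r2c2∈{2}] r2c2's peers cover all but 2 ⇒ r2c2=2.
Step 7. [r1c1∈{3}] r1c1 has the single candidate 3, so r1c1=3.
Step 8. [r3c4∈{4}] r3c4 has the single candidate 4. So r3c4=4.
Step 9. [r1c2∈{1}] r1c2 has the single candidate 1. So r1c2=1.
Step 10. [r3c3∈{2}] r3c3 has the single candidate 2 ⇒ r3c3=2.

Answer: 3 1 4 2 / 4 2 1 3 / 1 3 2 4 / 2 4 3 1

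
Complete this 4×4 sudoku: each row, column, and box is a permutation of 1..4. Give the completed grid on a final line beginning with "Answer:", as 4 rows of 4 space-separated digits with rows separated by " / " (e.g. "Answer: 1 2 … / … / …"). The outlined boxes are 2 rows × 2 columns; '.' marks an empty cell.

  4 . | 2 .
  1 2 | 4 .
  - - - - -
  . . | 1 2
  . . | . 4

Step 1. [r3c1∈{3}] only 3 remains possible at r3c1 ⇒ r3c1=3.
Step 2. [r2c4∈{3}] r2c4 has the single candidate 3. So r2c4=3.
Step 3. [r1c2∈{3}] r1c2 is down to just 3, so r1c2=3.
Step 4. [r3c2∈{4}] r3c2 is down to just 4, so r3c2=4.
Step 5. [r1c4∈{1}] r1c4 is down to just 1 ⇒ r1c4=1.
Step 6. [r4c3∈{3}] nothing but 3 survives at r4c3 ⇒ r4c3=3.
Step 7. [r4c1∈{2}] r4c1 has the single candidate 2 ⇒ r4c1=2.
Step 8. [r4c2∈{1}] r4c2 is down to just 1, so r4c2=1.

Answer: 4 3 2 1 / 1 2 4 3 / 3 4 1 2 / 2 1 3 4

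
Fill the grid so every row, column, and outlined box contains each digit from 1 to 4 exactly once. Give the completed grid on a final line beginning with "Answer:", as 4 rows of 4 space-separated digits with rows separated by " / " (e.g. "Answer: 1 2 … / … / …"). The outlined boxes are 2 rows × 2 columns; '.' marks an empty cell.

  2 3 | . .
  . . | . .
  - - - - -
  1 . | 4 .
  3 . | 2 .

Step 1. [r1c3∈{1}] nothing but 1 survives at r1c3 ⇒ r1c3=1.
Step 2. [r2c1∈{4}] r2c1 has the single candidate 4. So r2c1=4.
Step 3. [r2c4∈{2,3}] in row 2, 2 fits only at r2c4 ⇒ r2c4=2.
Step 4. [r2c2∈{1}] r2c2's peers cover all but 1 ⇒ r2c2=1.
Step 5. [r1c4∈{4}] only 4 remains possible at r1c4, so r1c4=4.
Step 6. [r3c2∈{2}] only 2 remains possible at r3c2, so r3c2=2.
Step 7. [r3c4∈{3}] only 3 remains possible at r3c4, so r3c4=3.
Step 8. [r4c2∈{4}] r4c2's peers cover all but 4, so r4c2=4.
Step 9. [r4c4∈{1}] r4c4 is down to just 1. So r4c4=1.
Step 10. [r2c3∈{3}] r2c3 has the single candidate 3. So r2c3=3.

Answer: 2 3 1 4 / 4 1 3 2 / 1 2 4 3 / 3 4 2 1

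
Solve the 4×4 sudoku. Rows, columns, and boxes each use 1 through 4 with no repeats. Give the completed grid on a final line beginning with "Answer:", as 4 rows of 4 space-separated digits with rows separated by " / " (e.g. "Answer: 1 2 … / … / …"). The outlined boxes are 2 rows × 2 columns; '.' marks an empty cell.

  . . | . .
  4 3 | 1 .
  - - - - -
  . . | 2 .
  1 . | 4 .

Step 1. [r1c1∈{2}] r1c1 has the single candidate 2 ⇒ r1c1=2.
Step 2. [r4c4∈{3}] nothing but 3 survives at r4c4, so r4c4=3.
Step 3. [r4c2∈{2}] only 2 remains possible at r4c2. So r4c2=2.
Step 4. [r3c1∈{3}] only 3 remains possible at r3c1 ⇒ r3c1=3.
Step 5. [r3c4∈{1}] r3c4 has the single candidate 1. So r3c4=1.
Step 6. [r1c2∈{1}] only 1 remains possible at r1c2 ⇒ r1c2=1.
Step 7. [r2c4∈{2}] r2c4's peers cover all but 2, so r2c4=2.
Step 8. [r1c3∈{3}] only 3 remains possible at r1c3. So r1c3=3.
Step 9. [r3c2∈{4}] only 4 remains possible at r3c2, so r3c2=4.
Step 10. [r1c4∈{4}] only 4 remains possible at r1c4, so r1c4=4.

Answer: 2 1 3 4 / 4 3 1 2 / 3 4 2 1 / 1 2 4 3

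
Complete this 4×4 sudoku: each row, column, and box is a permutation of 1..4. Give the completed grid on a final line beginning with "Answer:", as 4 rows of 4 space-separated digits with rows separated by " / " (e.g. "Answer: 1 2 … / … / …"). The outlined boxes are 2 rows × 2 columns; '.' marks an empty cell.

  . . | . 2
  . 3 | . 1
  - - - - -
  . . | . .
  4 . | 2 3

Step 1. [r3c3∈{1,4}] col 3 places 1 nowhere but r3c3, so r3c3=1.
Step 2. [r1c2∈{1,4}] col 2 places 4 nowhere but r1c2 ⇒ r1c2=4.
Step 3. [r2c1∈{2}] r2c1 is down to just 2 ⇒ r2c1=2.
Step 4. [r3c2∈{2}] r3c2 has the single candidate 2, so r3c2=2.
Step 5. [r2c3∈{4}] only 4 remains possible at r2c3, so r2c3=4.
Step 6. [r3c4∈{4}] nothing but 4 survives at r3c4, so r3c4=4.
Step 7. [r1c3∈{3}] r1c3 is down to just 3 ⇒ r1c3=3.
Step 8. [r3c1∈{3}] r3c1's peers cover all but 3. So r3c1=3.
Step 9. [r4c2∈{1}] nothing but 1 survives at r4c2. So r4c2=1.
Step 10. [r1c1∈{1}] r1c1 is down to just 1 ⇒ r1c1=1.

Answer: 1 4 3 2 / 2 3 4 1 / 3 2 1 4 / 4 1 2 3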